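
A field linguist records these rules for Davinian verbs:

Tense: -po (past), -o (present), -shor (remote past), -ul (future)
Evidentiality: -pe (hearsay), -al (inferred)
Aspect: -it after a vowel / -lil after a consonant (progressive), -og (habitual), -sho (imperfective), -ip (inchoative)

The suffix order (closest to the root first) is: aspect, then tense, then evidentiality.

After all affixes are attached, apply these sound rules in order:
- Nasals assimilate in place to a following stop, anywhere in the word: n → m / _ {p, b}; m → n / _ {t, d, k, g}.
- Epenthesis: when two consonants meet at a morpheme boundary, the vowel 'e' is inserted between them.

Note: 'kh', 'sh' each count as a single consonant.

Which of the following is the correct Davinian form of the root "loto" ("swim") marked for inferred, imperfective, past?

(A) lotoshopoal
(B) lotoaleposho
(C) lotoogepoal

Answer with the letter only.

Attach aspect imperfective -sho → lotosho.
Attach tense past -po → lotoshopo.
Attach evidentiality inferred -al → lotoshopoal.
Nasal assimilation: no change.
Epenthesis: no change.
So the correct form is lotoshopoal, option (A).
(B) lotoaleposho is wrong: it has the affixes in the wrong order.
(C) lotoogepoal is wrong: it uses habitual instead of imperfective for aspect.

A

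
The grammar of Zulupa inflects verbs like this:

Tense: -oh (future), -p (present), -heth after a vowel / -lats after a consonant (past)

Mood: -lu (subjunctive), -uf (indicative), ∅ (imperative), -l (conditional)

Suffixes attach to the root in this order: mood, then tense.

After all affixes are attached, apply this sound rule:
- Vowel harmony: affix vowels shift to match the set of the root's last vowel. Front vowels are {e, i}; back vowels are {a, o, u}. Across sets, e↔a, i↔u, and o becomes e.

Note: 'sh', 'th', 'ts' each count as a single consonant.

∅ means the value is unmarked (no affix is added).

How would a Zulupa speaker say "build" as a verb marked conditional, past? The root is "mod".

modllats

Attach mood conditional -l → modl.
Attach tense past -lats (after consonant 'l') → modllats.
Vowel harmony: no change.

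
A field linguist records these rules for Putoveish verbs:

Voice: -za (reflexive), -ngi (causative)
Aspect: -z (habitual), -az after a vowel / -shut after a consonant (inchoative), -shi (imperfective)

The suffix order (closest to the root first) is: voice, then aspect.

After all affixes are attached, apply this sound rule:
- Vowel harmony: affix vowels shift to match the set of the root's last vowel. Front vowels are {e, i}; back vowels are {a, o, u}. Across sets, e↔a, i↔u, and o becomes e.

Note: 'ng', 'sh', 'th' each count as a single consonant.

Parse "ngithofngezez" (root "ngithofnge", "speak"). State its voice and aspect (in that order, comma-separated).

reflexive, habitual

Segment: ngithofnge-za-z.
voice: -za → reflexive.
aspect: -z → habitual.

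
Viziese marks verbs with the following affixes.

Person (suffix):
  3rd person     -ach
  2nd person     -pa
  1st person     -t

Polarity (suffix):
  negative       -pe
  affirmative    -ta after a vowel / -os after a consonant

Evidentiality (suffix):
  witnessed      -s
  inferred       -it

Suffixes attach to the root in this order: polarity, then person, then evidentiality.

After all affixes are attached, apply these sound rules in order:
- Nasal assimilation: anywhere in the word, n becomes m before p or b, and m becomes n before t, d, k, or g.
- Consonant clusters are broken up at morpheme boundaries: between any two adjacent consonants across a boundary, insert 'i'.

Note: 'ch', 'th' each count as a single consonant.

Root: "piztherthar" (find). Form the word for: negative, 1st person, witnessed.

Attach polarity negative -pe → pizthertharpe.
Attach person 1st person -t → pizthertharpet.
Attach evidentiality witnessed -s → pizthertharpets.
Nasal assimilation: no change.
Apply epenthesis: pizthertharpets → pizthertharipetis.

pizthertharipetis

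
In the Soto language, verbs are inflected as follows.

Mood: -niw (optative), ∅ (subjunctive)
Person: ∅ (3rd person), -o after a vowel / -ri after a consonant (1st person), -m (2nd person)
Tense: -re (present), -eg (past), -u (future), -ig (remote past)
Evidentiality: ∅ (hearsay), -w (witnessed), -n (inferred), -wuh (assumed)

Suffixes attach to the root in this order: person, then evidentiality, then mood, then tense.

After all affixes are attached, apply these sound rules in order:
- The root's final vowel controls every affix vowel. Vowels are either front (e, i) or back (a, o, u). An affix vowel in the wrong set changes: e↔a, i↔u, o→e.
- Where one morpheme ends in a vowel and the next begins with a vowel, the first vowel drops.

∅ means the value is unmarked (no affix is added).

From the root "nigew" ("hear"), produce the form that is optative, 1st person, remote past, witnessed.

Attach person 1st person -ri (after consonant 'w') → nigewri.
Attach evidentiality witnessed -w → nigewriw.
Attach mood optative -niw → nigewriwniw.
Attach tense remote past -ig → nigewriwniwig.
Vowel harmony: no change.
Vowel deletion: no change.

nigewriwniwig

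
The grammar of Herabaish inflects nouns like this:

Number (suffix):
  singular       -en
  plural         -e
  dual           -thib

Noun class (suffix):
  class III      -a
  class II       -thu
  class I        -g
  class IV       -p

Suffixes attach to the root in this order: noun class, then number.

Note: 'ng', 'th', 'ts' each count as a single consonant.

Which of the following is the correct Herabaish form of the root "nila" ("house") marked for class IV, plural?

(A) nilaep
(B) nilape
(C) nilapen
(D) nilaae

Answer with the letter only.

B

Attach noun class class IV -p → nilap.
Attach number plural -e → nilape.
So the correct form is nilape, option (B).
(C) nilapen is wrong: it uses singular instead of plural for number.
(D) nilaae is wrong: it uses class III instead of class IV for noun class.
(A) nilaep is wrong: it has the affixes in the wrong order.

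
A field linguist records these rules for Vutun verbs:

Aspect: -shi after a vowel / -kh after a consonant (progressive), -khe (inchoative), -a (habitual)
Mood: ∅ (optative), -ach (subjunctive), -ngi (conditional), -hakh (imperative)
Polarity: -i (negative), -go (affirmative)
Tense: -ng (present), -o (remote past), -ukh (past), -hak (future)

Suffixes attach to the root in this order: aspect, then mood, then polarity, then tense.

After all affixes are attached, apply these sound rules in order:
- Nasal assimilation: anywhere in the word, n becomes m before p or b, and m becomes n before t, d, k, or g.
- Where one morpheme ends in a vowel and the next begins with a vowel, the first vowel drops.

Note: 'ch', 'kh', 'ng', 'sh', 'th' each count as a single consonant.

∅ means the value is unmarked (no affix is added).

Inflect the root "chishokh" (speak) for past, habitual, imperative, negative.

Attach aspect habitual -a → chishokha.
Attach mood imperative -hakh → chishokhahakh.
Attach polarity negative -i → chishokhahakhi.
Attach tense past -ukh → chishokhahakhiukh.
Nasal assimilation: no change.
Apply vowel deletion: chishokhahakhiukh → chishokhahakhukh.

chishokhahakhukh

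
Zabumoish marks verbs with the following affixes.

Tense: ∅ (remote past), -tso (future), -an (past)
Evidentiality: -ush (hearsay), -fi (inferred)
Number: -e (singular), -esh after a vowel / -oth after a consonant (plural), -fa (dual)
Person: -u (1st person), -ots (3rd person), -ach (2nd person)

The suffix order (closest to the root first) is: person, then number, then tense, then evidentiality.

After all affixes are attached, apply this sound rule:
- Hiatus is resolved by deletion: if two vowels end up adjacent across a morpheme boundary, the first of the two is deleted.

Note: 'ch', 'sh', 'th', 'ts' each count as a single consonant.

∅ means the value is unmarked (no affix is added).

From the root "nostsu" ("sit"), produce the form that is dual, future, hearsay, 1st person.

Attach person 1st person -u → nostsuu.
Attach number dual -fa → nostsuufa.
Attach tense future -tso → nostsuufatso.
Attach evidentiality hearsay -ush → nostsuufatsoush.
Apply vowel deletion: nostsuufatsoush → nostsufatsush.

nostsufatsush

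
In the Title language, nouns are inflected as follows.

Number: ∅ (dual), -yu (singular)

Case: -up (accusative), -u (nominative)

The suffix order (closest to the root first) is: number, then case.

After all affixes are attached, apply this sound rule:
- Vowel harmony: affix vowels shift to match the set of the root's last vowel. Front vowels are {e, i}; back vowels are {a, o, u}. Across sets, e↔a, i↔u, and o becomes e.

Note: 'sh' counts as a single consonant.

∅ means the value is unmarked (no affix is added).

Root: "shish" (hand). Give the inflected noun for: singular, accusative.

shishyiip

Attach number singular -yu → shishyu.
Attach case accusative -up → shishyuup.
Apply vowel harmony: shishyuup → shishyiip.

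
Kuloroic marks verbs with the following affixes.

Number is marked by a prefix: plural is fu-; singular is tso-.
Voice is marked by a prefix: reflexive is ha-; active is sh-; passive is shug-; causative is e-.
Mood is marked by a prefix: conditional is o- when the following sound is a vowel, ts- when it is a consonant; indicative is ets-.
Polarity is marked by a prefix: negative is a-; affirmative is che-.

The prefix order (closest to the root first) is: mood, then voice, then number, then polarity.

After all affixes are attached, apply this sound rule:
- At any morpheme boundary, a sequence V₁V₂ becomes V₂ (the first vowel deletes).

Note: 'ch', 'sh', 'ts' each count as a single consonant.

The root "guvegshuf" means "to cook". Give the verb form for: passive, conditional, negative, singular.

Attach mood conditional ts- (before consonant 'g') → tsguvegshuf.
Attach voice passive shug- → shugtsguvegshuf.
Attach number singular tso- → tsoshugtsguvegshuf.
Attach polarity negative a- → atsoshugtsguvegshuf.
Vowel deletion: no change.

atsoshugtsguvegshuf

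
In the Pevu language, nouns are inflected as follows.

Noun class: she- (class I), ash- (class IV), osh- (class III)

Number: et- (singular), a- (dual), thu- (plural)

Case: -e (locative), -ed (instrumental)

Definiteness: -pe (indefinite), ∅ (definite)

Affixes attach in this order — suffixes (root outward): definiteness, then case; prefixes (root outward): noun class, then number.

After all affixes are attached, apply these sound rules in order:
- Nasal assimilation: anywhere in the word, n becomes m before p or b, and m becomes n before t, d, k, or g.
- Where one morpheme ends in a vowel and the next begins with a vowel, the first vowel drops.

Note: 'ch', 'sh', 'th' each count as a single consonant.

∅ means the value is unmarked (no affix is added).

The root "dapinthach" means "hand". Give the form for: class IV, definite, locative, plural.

definiteness = definite: zero marking, form stays dapinthach.
Attach case locative -e → dapinthache.
Attach noun class class IV ash- → ashdapinthache.
Attach number plural thu- → thuashdapinthache.
Nasal assimilation: no change.
Apply vowel deletion: thuashdapinthache → thashdapinthache.

thashdapinthache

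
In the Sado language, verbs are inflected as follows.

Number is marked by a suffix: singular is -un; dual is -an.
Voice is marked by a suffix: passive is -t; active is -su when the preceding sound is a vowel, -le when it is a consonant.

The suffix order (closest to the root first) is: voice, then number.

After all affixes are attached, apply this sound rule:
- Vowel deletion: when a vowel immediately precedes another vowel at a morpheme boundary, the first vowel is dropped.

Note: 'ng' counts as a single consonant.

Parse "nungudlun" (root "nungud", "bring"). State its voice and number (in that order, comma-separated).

Segment: nungud-le-un.
voice: -su/le → active.
number: -un → singular.

active, singular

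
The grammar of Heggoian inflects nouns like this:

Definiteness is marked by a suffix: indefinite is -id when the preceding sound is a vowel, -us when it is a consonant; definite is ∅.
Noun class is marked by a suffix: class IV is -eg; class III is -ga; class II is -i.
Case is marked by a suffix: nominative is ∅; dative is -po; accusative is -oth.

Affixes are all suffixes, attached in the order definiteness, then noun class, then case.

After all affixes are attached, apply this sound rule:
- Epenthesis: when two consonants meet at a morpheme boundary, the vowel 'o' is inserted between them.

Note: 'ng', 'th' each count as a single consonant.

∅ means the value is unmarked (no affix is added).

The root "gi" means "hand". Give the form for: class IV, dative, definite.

definiteness = definite: zero marking, form stays gi.
Attach noun class class IV -eg → gieg.
Attach case dative -po → giegpo.
Apply epenthesis: giegpo → giegopo.

giegopo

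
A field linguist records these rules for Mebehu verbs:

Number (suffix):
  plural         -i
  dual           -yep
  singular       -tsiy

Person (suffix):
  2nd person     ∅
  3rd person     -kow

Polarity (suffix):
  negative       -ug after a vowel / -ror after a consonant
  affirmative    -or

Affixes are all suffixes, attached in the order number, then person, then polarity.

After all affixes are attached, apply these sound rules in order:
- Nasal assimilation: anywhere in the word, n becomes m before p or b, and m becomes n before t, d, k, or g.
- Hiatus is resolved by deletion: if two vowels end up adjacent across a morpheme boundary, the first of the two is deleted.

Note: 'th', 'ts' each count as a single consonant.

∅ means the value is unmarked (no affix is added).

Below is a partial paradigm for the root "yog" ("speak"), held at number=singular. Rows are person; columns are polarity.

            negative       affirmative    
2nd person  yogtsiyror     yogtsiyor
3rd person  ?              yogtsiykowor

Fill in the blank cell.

yogtsiykowror

Attach number singular -tsiy → yogtsiy.
Attach person 3rd person -kow → yogtsiykow.
Attach polarity negative -ror (after consonant 'w') → yogtsiykowror.
Nasal assimilation: no change.
Vowel deletion: no change.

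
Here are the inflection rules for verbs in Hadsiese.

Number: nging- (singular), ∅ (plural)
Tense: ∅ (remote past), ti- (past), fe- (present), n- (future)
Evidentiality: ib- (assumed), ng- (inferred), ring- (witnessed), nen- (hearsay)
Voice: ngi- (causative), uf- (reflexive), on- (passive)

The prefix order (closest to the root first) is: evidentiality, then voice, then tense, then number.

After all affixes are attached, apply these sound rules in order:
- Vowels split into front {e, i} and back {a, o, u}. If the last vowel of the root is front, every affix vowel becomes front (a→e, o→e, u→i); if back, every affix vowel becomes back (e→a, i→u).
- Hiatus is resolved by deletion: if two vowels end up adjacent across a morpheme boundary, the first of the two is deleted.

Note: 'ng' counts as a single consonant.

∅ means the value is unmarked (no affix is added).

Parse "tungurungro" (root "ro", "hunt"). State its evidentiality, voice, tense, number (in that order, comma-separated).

Segment: ti-ngi-ring-ro.
evidentiality: ring- → witnessed.
voice: ngi- → causative.
tense: ti- → past.
number: ∅ → plural.

witnessed, causative, past, plural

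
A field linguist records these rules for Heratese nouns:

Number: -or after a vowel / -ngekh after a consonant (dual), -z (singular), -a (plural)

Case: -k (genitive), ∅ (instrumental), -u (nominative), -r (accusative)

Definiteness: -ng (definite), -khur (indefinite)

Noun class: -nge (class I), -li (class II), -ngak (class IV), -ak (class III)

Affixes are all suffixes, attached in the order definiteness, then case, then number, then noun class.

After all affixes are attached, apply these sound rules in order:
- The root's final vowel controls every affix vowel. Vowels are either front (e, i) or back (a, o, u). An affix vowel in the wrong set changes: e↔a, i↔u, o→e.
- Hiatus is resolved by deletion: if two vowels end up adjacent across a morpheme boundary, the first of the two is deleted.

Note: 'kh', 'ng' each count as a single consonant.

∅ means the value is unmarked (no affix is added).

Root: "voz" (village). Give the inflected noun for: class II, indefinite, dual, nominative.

vozkhurorlu

Attach definiteness indefinite -khur → vozkhur.
Attach case nominative -u → vozkhuru.
Attach number dual -or (after vowel 'u') → vozkhuruor.
Attach noun class class II -li → vozkhuruorli.
Apply vowel harmony: vozkhuruorli → vozkhuruorlu.
Apply vowel deletion: vozkhuruorlu → vozkhurorlu.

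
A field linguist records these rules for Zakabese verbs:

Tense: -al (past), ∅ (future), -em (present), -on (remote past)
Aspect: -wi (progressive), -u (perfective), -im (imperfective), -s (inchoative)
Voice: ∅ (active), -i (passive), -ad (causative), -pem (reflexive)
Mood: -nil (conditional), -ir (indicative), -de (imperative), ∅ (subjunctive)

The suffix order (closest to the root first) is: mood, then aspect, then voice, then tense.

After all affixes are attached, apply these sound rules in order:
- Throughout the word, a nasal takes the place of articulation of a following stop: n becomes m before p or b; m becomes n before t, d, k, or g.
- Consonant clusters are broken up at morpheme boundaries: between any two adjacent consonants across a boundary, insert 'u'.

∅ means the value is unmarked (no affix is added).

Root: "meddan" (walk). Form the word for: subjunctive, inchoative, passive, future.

meddanusi

mood = subjunctive: zero marking, form stays meddan.
Attach aspect inchoative -s → meddans.
Attach voice passive -i → meddansi.
tense = future: zero marking, form stays meddansi.
Nasal assimilation: no change.
Apply epenthesis: meddansi → meddanusi.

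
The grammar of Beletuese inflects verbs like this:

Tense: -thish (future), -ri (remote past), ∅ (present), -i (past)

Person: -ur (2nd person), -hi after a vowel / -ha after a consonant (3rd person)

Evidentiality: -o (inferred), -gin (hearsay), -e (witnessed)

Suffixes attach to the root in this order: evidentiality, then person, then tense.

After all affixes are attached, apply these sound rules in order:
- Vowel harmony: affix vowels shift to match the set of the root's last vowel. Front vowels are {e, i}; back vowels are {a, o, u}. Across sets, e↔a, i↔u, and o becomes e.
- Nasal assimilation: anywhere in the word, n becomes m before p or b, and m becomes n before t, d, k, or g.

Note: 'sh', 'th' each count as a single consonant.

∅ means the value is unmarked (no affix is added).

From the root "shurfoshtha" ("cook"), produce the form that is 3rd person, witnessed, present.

Attach evidentiality witnessed -e → shurfoshthae.
Attach person 3rd person -hi (after vowel 'e') → shurfoshthaehi.
tense = present: zero marking, form stays shurfoshthaehi.
Apply vowel harmony: shurfoshthaehi → shurfoshthaahu.
Nasal assimilation: no change.

shurfoshthaahu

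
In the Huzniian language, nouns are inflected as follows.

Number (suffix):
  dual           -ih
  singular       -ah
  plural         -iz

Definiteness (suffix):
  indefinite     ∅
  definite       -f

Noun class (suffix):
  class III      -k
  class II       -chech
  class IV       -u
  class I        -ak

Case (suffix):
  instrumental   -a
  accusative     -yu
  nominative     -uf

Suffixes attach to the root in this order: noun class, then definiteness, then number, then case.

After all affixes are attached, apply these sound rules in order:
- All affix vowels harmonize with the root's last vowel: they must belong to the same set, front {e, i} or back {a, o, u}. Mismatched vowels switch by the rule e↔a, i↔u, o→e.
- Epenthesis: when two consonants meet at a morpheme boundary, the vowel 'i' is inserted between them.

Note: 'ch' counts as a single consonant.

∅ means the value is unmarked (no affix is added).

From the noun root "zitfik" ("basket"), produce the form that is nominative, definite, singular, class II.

zitfikichechifehif

Attach noun class class II -chech → zitfikchech.
Attach definiteness definite -f → zitfikchechf.
Attach number singular -ah → zitfikchechfah.
Attach case nominative -uf → zitfikchechfahuf.
Apply vowel harmony: zitfikchechfahuf → zitfikchechfehif.
Apply epenthesis: zitfikchechfehif → zitfikichechifehif.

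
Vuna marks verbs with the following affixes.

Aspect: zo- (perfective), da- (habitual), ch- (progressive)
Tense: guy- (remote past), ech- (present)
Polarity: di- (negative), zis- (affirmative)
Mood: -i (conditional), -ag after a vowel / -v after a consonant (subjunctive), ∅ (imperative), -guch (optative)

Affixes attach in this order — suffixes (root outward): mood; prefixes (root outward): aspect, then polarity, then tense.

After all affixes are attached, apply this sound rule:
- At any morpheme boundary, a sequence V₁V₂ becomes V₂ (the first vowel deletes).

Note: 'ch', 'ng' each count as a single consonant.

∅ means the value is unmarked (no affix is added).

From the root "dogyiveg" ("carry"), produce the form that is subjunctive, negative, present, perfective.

Attach aspect perfective zo- → zodogyiveg.
Attach polarity negative di- → dizodogyiveg.
Attach mood subjunctive -v (after consonant 'g') → dizodogyivegv.
Attach tense present ech- → echdizodogyivegv.
Vowel deletion: no change.

echdizodogyivegv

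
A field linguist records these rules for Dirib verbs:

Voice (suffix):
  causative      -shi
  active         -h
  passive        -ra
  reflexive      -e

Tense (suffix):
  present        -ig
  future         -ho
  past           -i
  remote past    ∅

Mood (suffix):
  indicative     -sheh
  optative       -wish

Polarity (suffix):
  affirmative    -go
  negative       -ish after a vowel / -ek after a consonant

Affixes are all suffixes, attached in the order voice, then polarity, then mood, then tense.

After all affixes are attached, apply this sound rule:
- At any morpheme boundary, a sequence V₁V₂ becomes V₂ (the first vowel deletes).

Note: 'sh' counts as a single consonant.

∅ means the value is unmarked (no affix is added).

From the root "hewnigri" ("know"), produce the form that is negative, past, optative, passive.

hewnigririshwishi

Attach voice passive -ra → hewnigrira.
Attach polarity negative -ish (after vowel 'a') → hewnigriraish.
Attach mood optative -wish → hewnigriraishwish.
Attach tense past -i → hewnigriraishwishi.
Apply vowel deletion: hewnigriraishwishi → hewnigririshwishi.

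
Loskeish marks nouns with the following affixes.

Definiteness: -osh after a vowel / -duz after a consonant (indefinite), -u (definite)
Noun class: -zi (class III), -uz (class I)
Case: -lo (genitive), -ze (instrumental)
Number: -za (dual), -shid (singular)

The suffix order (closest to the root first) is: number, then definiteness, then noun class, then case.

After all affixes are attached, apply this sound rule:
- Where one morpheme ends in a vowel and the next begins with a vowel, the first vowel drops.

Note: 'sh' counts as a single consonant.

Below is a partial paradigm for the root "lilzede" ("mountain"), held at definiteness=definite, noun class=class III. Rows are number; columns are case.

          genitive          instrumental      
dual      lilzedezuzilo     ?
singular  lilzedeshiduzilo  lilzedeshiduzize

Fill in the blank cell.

Attach number dual -za → lilzedeza.
Attach definiteness definite -u → lilzedezau.
Attach noun class class III -zi → lilzedezauzi.
Attach case instrumental -ze → lilzedezauzize.
Apply vowel deletion: lilzedezauzize → lilzedezuzize.

lilzedezuzize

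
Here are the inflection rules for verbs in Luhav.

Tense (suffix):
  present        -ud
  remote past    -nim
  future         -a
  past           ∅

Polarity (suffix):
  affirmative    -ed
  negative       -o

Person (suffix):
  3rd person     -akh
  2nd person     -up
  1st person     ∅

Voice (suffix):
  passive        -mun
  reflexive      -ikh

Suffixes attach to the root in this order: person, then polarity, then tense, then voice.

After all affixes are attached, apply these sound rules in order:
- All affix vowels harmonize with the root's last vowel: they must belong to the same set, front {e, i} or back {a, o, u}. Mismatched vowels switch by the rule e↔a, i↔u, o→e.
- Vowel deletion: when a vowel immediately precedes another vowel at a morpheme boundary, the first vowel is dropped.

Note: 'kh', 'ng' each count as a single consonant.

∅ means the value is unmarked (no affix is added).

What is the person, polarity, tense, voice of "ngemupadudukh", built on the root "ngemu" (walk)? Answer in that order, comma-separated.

Segment: ngemu-up-ed-ud-ikh.
person: -up → 2nd person.
polarity: -ed → affirmative.
tense: -ud → present.
voice: -ikh → reflexive.

2nd person, affirmative, present, reflexive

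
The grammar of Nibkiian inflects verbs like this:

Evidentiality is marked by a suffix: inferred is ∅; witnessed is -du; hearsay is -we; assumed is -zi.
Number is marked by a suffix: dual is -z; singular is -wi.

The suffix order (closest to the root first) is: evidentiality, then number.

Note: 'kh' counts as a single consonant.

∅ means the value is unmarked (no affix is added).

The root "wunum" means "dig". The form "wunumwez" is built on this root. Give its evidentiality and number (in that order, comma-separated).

hearsay, dual

Segment: wunum-we-z.
evidentiality: -we → hearsay.
number: -z → dual.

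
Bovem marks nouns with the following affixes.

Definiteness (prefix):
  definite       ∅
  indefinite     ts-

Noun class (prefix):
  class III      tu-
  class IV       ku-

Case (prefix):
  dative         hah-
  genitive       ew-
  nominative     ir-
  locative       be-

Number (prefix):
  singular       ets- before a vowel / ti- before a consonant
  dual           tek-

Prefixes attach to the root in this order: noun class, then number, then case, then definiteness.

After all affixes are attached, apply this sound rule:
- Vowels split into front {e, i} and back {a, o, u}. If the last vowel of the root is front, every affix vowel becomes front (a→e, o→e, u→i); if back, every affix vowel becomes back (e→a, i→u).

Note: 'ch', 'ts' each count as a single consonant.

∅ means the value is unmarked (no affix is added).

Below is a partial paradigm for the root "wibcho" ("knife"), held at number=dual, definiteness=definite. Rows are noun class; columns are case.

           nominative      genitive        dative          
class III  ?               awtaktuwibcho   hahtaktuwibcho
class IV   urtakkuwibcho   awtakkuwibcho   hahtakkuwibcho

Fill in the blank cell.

Attach noun class class III tu- → tuwibcho.
Attach number dual tek- → tektuwibcho.
Attach case nominative ir- → irtektuwibcho.
definiteness = definite: zero marking, form stays irtektuwibcho.
Apply vowel harmony: irtektuwibcho → urtaktuwibcho.

urtaktuwibcho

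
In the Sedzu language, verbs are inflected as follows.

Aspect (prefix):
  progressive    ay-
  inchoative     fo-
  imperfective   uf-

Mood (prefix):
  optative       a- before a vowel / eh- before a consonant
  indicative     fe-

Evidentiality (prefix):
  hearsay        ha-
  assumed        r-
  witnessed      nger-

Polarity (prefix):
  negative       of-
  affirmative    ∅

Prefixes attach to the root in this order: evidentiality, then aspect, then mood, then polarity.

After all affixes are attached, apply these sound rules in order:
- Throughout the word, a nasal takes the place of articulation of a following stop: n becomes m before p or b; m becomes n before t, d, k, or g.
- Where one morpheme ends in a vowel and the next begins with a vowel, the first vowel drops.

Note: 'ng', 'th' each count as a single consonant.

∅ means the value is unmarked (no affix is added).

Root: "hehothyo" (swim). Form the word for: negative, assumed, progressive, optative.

ofayrhehothyo

Attach evidentiality assumed r- → rhehothyo.
Attach aspect progressive ay- → ayrhehothyo.
Attach mood optative a- (before vowel 'a') → aayrhehothyo.
Attach polarity negative of- → ofaayrhehothyo.
Nasal assimilation: no change.
Apply vowel deletion: ofaayrhehothyo → ofayrhehothyo.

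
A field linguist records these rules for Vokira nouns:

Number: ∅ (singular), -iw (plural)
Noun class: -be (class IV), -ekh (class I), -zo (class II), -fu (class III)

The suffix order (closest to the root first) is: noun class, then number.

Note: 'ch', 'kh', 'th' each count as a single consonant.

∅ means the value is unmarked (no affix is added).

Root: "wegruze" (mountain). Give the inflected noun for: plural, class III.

wegruzefuiw

Attach noun class class III -fu → wegruzefu.
Attach number plural -iw → wegruzefuiw.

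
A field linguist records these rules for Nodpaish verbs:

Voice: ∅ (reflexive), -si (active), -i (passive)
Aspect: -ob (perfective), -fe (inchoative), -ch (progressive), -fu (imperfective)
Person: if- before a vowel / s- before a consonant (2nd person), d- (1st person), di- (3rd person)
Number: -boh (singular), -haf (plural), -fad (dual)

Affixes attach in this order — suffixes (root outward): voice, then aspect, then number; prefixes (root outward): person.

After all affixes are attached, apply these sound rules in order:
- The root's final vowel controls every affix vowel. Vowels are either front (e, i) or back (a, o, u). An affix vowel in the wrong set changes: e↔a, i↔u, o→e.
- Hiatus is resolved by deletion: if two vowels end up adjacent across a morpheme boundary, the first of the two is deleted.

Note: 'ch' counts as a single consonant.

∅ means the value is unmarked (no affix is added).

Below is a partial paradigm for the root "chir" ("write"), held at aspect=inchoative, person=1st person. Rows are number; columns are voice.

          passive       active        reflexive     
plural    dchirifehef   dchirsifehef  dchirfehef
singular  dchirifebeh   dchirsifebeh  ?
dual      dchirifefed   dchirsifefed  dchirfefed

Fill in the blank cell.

dchirfebeh

voice = reflexive: zero marking, form stays chir.
Attach aspect inchoative -fe → chirfe.
Attach person 1st person d- → dchirfe.
Attach number singular -boh → dchirfeboh.
Apply vowel harmony: dchirfeboh → dchirfebeh.
Vowel deletion: no change.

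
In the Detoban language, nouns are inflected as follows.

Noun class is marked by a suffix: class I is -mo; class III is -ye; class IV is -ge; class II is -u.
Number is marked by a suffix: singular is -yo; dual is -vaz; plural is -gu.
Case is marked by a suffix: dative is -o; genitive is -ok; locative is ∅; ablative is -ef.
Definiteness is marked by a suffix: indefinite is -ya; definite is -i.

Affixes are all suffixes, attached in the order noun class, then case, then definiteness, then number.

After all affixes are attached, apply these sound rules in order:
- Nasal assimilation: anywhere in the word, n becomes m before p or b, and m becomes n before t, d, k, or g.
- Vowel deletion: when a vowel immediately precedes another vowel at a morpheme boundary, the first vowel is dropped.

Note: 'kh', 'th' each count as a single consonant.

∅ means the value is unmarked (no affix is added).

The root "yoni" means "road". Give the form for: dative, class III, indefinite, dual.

yoniyoyavaz

Attach noun class class III -ye → yoniye.
Attach case dative -o → yoniyeo.
Attach definiteness indefinite -ya → yoniyeoya.
Attach number dual -vaz → yoniyeoyavaz.
Nasal assimilation: no change.
Apply vowel deletion: yoniyeoyavaz → yoniyoyavaz.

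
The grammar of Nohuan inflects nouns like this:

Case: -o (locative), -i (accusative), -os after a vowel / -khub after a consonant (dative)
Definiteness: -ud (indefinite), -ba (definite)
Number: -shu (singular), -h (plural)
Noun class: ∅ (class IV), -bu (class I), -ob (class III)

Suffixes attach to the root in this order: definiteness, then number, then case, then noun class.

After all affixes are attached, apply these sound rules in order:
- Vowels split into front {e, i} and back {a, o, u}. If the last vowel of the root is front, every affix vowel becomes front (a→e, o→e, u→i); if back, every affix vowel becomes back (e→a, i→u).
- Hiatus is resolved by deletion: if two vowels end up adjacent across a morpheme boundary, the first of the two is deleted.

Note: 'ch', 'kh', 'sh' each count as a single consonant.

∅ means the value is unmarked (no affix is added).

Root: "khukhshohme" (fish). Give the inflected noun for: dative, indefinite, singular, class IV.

khukhshohmidshes

Attach definiteness indefinite -ud → khukhshohmeud.
Attach number singular -shu → khukhshohmeudshu.
Attach case dative -os (after vowel 'u') → khukhshohmeudshuos.
noun class = class IV: zero marking, form stays khukhshohmeudshuos.
Apply vowel harmony: khukhshohmeudshuos → khukhshohmeidshies.
Apply vowel deletion: khukhshohmeidshies → khukhshohmidshes.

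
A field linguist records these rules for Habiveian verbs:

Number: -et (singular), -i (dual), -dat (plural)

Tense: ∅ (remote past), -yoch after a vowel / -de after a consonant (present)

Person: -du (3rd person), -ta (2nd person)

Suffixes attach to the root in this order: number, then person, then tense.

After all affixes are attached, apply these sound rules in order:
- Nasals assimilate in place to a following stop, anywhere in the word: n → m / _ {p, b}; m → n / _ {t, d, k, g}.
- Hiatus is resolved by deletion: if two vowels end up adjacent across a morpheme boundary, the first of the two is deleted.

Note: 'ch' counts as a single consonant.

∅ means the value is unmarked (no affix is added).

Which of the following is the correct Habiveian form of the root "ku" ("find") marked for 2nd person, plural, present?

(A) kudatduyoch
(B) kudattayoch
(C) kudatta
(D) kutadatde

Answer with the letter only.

Attach number plural -dat → kudat.
Attach person 2nd person -ta → kudatta.
Attach tense present -yoch (after vowel 'a') → kudattayoch.
Nasal assimilation: no change.
Vowel deletion: no change.
So the correct form is kudattayoch, option (B).
(D) kutadatde is wrong: it has the affixes in the wrong order.
(A) kudatduyoch is wrong: it uses 3rd person instead of 2nd person for person.
(C) kudatta is wrong: it uses remote past instead of present for tense.

B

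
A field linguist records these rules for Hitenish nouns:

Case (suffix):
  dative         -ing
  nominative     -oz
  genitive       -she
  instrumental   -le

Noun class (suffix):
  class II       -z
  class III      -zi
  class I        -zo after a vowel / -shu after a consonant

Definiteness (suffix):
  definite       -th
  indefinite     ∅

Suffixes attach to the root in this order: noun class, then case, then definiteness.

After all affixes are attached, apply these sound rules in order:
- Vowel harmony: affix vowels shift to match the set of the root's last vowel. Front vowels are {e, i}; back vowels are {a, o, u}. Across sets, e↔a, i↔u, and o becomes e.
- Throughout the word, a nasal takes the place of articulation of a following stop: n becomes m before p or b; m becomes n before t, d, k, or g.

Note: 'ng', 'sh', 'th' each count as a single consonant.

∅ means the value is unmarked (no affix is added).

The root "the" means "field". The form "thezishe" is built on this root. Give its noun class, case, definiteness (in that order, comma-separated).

Segment: the-zi-she.
noun class: -zi → class III.
case: -she → genitive.
definiteness: ∅ → indefinite.

class III, genitive, indefinite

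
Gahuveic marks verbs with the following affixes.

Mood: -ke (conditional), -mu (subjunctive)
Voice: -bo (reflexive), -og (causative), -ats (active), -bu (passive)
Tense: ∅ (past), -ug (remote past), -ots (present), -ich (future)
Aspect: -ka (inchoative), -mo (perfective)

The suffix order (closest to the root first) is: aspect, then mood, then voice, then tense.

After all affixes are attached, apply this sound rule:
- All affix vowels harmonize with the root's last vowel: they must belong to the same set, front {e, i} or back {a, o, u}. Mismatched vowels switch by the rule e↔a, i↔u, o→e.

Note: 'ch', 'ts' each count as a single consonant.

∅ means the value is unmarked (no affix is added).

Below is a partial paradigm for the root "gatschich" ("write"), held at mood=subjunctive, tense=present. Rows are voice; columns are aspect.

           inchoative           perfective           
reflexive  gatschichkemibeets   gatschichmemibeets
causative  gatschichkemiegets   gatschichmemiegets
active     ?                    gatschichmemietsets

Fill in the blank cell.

gatschichkemietsets

Attach aspect inchoative -ka → gatschichka.
Attach mood subjunctive -mu → gatschichkamu.
Attach voice active -ats → gatschichkamuats.
Attach tense present -ots → gatschichkamuatsots.
Apply vowel harmony: gatschichkamuatsots → gatschichkemietsets.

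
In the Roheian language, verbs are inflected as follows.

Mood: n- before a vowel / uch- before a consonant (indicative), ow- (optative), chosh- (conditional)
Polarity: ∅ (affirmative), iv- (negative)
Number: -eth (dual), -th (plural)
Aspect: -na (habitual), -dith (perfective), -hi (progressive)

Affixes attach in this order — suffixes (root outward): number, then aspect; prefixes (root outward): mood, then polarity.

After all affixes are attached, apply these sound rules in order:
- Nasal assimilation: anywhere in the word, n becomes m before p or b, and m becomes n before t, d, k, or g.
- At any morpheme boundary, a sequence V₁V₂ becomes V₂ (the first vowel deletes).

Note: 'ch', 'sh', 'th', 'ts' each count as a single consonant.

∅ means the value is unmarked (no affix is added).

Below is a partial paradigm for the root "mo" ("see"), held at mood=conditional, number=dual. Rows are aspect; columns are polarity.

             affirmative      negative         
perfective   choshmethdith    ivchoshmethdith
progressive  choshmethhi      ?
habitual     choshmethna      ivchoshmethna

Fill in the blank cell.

ivchoshmethhi

Attach mood conditional chosh- → choshmo.
Attach polarity negative iv- → ivchoshmo.
Attach number dual -eth → ivchoshmoeth.
Attach aspect progressive -hi → ivchoshmoethhi.
Nasal assimilation: no change.
Apply vowel deletion: ivchoshmoethhi → ivchoshmethhi.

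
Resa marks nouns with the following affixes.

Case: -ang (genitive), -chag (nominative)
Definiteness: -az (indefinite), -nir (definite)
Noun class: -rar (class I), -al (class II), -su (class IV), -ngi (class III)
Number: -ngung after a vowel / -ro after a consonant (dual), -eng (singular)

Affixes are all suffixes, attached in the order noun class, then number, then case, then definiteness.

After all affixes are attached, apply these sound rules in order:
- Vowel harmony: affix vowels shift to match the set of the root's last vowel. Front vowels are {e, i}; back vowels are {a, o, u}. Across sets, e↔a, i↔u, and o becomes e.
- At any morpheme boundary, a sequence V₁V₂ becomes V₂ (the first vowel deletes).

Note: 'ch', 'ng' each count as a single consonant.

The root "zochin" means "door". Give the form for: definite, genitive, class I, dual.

Attach noun class class I -rar → zochinrar.
Attach number dual -ro (after consonant 'r') → zochinrarro.
Attach case genitive -ang → zochinrarroang.
Attach definiteness definite -nir → zochinrarroangnir.
Apply vowel harmony: zochinrarroangnir → zochinrerreengnir.
Apply vowel deletion: zochinrerreengnir → zochinrerrengnir.

zochinrerrengnir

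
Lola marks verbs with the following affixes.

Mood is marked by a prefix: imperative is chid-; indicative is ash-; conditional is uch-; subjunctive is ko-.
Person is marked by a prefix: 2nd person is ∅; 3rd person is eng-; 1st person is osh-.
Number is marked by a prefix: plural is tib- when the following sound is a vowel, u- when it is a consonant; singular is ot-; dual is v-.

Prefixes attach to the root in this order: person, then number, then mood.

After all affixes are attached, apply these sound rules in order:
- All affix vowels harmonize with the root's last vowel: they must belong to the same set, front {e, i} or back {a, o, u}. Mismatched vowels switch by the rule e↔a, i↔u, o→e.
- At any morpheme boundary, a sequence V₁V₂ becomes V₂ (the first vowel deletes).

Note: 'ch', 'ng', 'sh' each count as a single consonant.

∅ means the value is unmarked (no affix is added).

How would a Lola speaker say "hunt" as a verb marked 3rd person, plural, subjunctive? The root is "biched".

Attach person 3rd person eng- → engbiched.
Attach number plural tib- (before vowel 'e') → tibengbiched.
Attach mood subjunctive ko- → kotibengbiched.
Apply vowel harmony: kotibengbiched → ketibengbiched.
Vowel deletion: no change.

ketibengbiched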